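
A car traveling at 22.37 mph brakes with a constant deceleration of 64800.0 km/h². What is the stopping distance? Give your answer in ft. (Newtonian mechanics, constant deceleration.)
d = v₀² / (2a) (with unit conversion) = 32.81 ft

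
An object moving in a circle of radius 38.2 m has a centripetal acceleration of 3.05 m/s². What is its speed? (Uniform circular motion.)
v = √(a_c × r) = √(3.05 × 38.2) = 10.79 m/s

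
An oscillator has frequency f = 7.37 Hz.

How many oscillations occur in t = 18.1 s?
n = f×t = 7.37×18.1 = 133.4 oscillations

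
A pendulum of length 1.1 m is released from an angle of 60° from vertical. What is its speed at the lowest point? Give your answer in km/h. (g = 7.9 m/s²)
h = L(1 − cosθ) = 1.1×(1 − cos60°) = 0.55 m
v = √(2gh) = √(2×7.9×0.55) = 2.948 m/s = 10.61 km/h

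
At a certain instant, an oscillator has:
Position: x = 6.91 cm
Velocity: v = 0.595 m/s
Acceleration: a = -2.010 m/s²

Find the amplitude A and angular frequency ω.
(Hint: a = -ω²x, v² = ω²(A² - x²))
a = −ω²x → ω = √(|a|/x) = √(2.01/0.0691) = 5.393 rad/s
v² = ω²(A² − x²) → A = √(x² + v²/ω²) = √(0.0691² + 0.595²/5.393²) = 0.1302 m = 13.02 cm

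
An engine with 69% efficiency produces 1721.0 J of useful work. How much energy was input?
W_in = W_out/η = 1721.0/0.69 = 2494.2 J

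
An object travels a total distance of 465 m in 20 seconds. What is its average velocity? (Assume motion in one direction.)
v_avg = Δd / Δt = 465 / 20 = 23.25 m/s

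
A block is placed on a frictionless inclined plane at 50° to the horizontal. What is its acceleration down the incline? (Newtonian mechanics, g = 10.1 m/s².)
a = g sin(θ) = 10.1 × sin(50°) = 10.1 × 0.766 = 7.74 m/s²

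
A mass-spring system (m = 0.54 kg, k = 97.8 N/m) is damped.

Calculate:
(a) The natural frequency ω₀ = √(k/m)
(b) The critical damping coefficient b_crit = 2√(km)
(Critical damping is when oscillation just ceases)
ω₀ = √(k/m) = √(97.8/0.54) = 13.46 rad/s
b_crit = 2√(km) = 2√(97.8×0.54) = 14.53 kg/s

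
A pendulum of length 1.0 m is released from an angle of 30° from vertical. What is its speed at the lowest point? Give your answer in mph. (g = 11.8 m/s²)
h = L(1 − cosθ) = 1.0×(1 − cos30°) = 0.134 m
v = √(2gh) = √(2×11.8×0.134) = 1.778 m/s = 3.978 mph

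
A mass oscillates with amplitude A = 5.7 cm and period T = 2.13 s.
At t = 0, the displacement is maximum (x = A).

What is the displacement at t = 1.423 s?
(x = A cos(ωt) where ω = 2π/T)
ω = 2π/T = 2π/2.13 = 2.95 rad/s
x = A cos(ωt) = 5.7×cos(2.95×1.423) = -2.806 cm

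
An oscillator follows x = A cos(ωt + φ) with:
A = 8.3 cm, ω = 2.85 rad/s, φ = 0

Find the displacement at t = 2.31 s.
x = A cos(ωt + φ) = 8.3×cos(2.85×2.31 + 0) = 7.929 cm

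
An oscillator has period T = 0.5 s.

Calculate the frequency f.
f = 1/T = 1/0.5 = 2 Hz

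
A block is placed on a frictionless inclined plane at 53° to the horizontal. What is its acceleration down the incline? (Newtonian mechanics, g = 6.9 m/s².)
a = g sin(θ) = 6.9 × sin(53°) = 6.9 × 0.7986 = 5.51 m/s²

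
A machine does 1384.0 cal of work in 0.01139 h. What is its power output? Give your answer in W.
P = W/t = 5791 J / 41 s = 141.2 W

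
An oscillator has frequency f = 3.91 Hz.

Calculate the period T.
T = 1/f = 1/3.91 = 0.2558 s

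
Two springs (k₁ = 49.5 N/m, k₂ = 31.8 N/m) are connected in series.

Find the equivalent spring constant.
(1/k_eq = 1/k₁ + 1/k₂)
1/k_eq = 1/49.5 + 1/31.8 = 0.051649; k_eq = 19.36 N/m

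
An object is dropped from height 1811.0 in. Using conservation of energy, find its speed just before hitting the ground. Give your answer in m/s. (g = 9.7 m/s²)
mgh = ½mv² → v = √(2gh) = √(2×9.7×46) = 29.87 m/s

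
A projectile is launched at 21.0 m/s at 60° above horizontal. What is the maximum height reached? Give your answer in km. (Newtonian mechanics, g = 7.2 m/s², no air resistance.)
H = v₀²sin²(θ)/(2g) (with unit conversion) = 0.02297 km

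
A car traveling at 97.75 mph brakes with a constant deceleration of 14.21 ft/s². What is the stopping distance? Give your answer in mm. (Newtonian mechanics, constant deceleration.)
d = v₀² / (2a) (with unit conversion) = 220400.0 mm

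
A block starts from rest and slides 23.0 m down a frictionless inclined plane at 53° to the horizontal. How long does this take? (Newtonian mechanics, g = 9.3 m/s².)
a = g sin(θ) = 9.3 × sin(53°) = 7.43 m/s²
t = √(2d/a) = √(2 × 23.0 / 7.43) = 2.49 s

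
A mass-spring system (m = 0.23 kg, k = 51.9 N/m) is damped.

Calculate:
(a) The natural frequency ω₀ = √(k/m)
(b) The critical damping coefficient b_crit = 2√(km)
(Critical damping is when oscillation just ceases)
ω₀ = √(k/m) = √(51.9/0.23) = 15.02 rad/s
b_crit = 2√(km) = 2√(51.9×0.23) = 6.91 kg/s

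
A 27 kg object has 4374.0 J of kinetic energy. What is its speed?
KE = ½mv² → v = √(2KE/m) = √(2×4374.0/27) = 18.0 m/s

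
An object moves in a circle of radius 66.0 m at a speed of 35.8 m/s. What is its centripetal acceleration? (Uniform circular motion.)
a_c = v²/r = 35.8²/66.0 = 1281.64/66.0 = 19.42 m/s²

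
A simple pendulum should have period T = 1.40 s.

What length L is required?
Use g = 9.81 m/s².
T = 2π√(L/g) → L = g(T/2π)² = 9.81×(1.4/2π)² = 0.487 m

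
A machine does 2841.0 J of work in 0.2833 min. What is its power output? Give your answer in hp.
P = W/t = 2841 J / 17 s = 167.1 W = 0.2241 hp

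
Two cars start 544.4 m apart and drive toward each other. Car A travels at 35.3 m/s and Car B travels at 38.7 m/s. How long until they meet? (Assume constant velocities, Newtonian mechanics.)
Combined speed: v_combined = 35.3 + 38.7 = 74 m/s
Time to meet: t = d/74 = 544.4/74 = 7.36 s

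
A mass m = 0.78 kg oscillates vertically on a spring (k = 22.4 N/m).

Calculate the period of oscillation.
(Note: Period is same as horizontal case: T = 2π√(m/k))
T = 2π√(m/k) = 2π√(0.78/22.4) = 1.172 s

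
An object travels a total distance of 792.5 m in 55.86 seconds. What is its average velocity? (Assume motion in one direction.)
v_avg = Δd / Δt = 792.5 / 55.86 = 14.19 m/s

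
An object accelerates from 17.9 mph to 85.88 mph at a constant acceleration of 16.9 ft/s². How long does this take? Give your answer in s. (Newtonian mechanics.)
t = (v - v₀)/a (with unit conversion) = 5.9 s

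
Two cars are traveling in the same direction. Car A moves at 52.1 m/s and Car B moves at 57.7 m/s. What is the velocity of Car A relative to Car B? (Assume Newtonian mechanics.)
v_rel = v_A - v_B = 52.1 - 57.7 = -5.6 m/s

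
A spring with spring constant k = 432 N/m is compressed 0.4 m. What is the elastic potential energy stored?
PE = ½kx² = ½×432×0.4² = 34.56 J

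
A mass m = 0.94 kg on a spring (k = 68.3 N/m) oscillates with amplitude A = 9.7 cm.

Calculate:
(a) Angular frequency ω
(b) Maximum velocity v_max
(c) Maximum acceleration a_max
ω = √(k/m) = √(68.3/0.94) = 8.524 rad/s
v_max = ωA = 8.524×0.097 = 0.8268 m/s
a_max = ω²A = 8.524²×0.097 = 7.048 m/s²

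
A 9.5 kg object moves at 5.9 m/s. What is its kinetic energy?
KE = ½mv² = ½×9.5×5.9² = 165.3475 J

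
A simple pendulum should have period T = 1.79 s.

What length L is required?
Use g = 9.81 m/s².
T = 2π√(L/g) → L = g(T/2π)² = 9.81×(1.79/2π)² = 0.7962 m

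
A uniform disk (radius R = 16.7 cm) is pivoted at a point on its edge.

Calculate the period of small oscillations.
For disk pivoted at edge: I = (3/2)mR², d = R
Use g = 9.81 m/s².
I/m = (3/2)R² = 0.04183 m²; d = R = 0.167 m
T = 2π√((3/2)R²/(gR)) = 2π√(3R/(2g)) = 1.004 s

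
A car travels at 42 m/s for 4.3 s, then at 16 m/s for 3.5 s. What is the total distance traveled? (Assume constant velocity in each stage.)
d₁ = v₁t₁ = 42 × 4.3 = 180.6 m
d₂ = v₂t₂ = 16 × 3.5 = 56 m
d_total = 180.6 + 56 = 236.6 m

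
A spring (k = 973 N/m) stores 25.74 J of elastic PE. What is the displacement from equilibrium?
PE = ½kx² → x = √(2PE/k) = √(2×25.74/973) = 0.23 m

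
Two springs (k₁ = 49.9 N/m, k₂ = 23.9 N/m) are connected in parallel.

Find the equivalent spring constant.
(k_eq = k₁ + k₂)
k_eq = k₁ + k₂ = 49.9 + 23.9 = 73.8 N/m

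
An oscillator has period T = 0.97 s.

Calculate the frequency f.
f = 1/T = 1/0.97 = 1.031 Hz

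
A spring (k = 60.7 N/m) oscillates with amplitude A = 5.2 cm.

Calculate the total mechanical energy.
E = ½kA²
E = ½kA² = ½×60.7×(0.052)² = 0.08207 J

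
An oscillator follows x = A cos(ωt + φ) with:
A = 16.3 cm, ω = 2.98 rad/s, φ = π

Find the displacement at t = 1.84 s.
x = A cos(ωt + φ) = 16.3×cos(2.98×1.84 + π) = -11.36 cm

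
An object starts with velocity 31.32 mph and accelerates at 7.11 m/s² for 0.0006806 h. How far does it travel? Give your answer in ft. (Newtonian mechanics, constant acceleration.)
d = v₀t + ½at² (with unit conversion) = 182.6 ft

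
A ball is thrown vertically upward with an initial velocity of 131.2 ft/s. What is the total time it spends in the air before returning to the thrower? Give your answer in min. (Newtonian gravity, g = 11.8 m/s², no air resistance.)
t_total = 2v₀/g (with unit conversion) = 0.113 min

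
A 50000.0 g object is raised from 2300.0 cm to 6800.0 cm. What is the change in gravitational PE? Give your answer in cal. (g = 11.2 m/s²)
ΔPE = mg(h₂ − h₁) = 50 kg × 11.2 m/s² × (68 − 23) m = 2.52e+04 J = 6023.0 cal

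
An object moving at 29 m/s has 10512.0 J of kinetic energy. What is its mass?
KE = ½mv² → m = 2KE/v² = 2×10512.0/29² = 25.0 kg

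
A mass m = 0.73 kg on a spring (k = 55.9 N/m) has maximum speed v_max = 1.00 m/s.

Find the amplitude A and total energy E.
½mv²_max = ½kA² → A = v_max√(m/k) = 1.0×√(0.73/55.9) = 0.1143 m = 11.43 cm
E = ½mv²_max = ½×0.73×1.0² = 0.365 J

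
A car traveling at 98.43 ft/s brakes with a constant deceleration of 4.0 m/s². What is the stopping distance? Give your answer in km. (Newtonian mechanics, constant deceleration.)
d = v₀² / (2a) (with unit conversion) = 0.1125 km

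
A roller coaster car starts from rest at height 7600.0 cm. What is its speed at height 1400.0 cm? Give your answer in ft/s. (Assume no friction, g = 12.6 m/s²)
mgh₁ = ½mv₂² + mgh₂ → v₂ = √(2g(h₁−h₂)) = √(2×12.6×(76−14)) = 39.53 m/s = 129.7 ft/s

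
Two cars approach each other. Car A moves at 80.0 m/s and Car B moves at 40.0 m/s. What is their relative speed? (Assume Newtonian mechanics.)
v_rel = v_A + v_B = 80.0 + 40.0 = 120.0 m/s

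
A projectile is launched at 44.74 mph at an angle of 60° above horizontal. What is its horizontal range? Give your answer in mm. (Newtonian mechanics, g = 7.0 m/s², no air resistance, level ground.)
R = v₀² sin(2θ) / g (with unit conversion) = 49490.0 mm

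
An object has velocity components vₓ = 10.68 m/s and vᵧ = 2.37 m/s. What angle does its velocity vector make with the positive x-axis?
θ = arctan(vᵧ/vₓ) = arctan(2.37/10.68) = 12.51°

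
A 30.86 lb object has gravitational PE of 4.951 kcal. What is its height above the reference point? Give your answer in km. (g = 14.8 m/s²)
PE = mgh → h = PE/(mg) = 2.071e+04 J / (14 kg × 14.8 m/s²) = 99.99 m = 0.09999 km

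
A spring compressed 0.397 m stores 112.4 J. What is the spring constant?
PE = ½kx² → k = 2PE/x² = 2×112.4/0.397² = 1426.0 N/m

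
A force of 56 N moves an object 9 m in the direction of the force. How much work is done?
W = Fd = 56×9 = 504.0 J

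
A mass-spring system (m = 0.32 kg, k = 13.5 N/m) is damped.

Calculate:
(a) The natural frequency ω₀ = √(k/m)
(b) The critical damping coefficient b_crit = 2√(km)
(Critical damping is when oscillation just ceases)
ω₀ = √(k/m) = √(13.5/0.32) = 6.495 rad/s
b_crit = 2√(km) = 2√(13.5×0.32) = 4.157 kg/s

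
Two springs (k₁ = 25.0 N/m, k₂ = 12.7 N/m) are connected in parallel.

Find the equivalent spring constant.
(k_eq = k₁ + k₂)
k_eq = k₁ + k₂ = 25.0 + 12.7 = 37.7 N/m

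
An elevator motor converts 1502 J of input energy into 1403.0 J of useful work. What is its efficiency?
η = W_out/W_in = 1403.0/1502 = 0.9341 = 93.41%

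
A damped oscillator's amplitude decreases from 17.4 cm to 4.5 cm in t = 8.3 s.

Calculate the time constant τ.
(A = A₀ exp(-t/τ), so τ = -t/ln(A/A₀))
A/A₀ = 4.5/17.4 = 0.2586; ln(A/A₀) = -1.352
τ = −t/ln(A/A₀) = −8.3/-1.352 = 6.137 s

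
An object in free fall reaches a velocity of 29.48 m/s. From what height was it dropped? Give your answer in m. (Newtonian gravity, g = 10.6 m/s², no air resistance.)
h = v²/(2g) = 40.99 m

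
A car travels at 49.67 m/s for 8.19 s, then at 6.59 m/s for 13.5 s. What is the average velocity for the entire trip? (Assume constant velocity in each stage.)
d₁ = v₁t₁ = 49.67 × 8.19 = 406.797 m
d₂ = v₂t₂ = 6.59 × 13.5 = 88.965 m
d_total = 495.76 m, t_total = 21.69 s
v_avg = d_total/t_total = 495.76/21.69 = 22.86 m/s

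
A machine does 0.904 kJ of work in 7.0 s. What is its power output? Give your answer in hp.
P = W/t = 904 J / 7 s = 129.1 W = 0.1732 hp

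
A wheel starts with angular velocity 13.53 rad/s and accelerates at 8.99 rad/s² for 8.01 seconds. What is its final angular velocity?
ω = ω₀ + αt = 13.53 + 8.99 × 8.01 = 85.54 rad/s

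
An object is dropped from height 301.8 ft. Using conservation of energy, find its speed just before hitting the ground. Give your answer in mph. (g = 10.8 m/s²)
mgh = ½mv² → v = √(2gh) = √(2×10.8×91.99) = 44.58 m/s = 99.71 mph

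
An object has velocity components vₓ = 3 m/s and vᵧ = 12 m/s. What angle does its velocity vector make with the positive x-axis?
θ = arctan(vᵧ/vₓ) = arctan(12/3) = 75.96°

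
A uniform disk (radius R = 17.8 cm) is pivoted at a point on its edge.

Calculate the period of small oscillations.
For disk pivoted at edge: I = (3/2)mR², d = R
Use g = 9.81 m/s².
I/m = (3/2)R² = 0.04753 m²; d = R = 0.178 m
T = 2π√((3/2)R²/(gR)) = 2π√(3R/(2g)) = 1.037 s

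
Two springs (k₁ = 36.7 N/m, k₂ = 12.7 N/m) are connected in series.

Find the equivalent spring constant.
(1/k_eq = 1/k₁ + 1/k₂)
1/k_eq = 1/36.7 + 1/12.7 = 0.10599; k_eq = 9.435 N/m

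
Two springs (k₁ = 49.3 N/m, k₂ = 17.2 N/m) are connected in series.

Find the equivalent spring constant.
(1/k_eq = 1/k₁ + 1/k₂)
1/k_eq = 1/49.3 + 1/17.2 = 0.078424; k_eq = 12.75 N/m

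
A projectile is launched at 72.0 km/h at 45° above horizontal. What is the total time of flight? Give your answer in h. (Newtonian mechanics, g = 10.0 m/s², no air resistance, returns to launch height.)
T = 2v₀sin(θ)/g (with unit conversion) = 0.0007857 h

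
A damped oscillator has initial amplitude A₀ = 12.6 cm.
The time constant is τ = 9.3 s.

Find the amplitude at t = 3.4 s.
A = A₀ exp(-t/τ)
A = A₀ exp(−t/τ) = 12.6×exp(−3.4/9.3) = 8.742 cm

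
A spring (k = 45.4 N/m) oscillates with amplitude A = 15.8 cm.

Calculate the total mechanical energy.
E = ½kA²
E = ½kA² = ½×45.4×(0.158)² = 0.5667 J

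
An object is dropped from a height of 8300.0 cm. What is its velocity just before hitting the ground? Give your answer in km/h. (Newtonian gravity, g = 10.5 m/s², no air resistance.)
v = √(2gh) (with unit conversion) = 150.3 km/h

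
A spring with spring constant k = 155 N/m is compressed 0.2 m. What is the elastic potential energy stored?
PE = ½kx² = ½×155×0.2² = 3.1 J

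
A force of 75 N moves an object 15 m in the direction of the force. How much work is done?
W = Fd = 75×15 = 1125.0 J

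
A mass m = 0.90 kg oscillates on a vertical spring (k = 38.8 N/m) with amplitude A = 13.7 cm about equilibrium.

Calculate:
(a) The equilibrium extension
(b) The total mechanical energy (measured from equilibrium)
x_eq = mg/k = 0.9×9.81/38.8 = 0.2276 m = 22.76 cm
E = ½kA² = ½×38.8×(0.137)² = 0.3641 J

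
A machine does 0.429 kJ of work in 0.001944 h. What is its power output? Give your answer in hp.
P = W/t = 429 J / 6.998 s = 61.3 W = 0.0822 hp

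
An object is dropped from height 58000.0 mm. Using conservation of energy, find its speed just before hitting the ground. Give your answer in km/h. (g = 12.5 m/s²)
mgh = ½mv² → v = √(2gh) = √(2×12.5×58) = 38.08 m/s = 137.1 km/h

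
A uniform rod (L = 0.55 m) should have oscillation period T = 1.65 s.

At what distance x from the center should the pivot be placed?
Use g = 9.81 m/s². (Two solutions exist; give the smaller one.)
T = 2π√((L²/12 + x²)/(gx)). Let c = T²g/(4π²) = 0.6765.
x² − cx + L²/12 = 0 → x = (c − √(c² − L²/3))/2 = 0.03958 m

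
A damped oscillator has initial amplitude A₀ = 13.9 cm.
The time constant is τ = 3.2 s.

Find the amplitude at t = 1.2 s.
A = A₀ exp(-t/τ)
A = A₀ exp(−t/τ) = 13.9×exp(−1.2/3.2) = 9.553 cm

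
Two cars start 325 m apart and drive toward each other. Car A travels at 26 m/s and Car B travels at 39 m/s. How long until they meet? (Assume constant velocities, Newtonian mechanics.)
Combined speed: v_combined = 26 + 39 = 65 m/s
Time to meet: t = d/65 = 325/65 = 5.0 s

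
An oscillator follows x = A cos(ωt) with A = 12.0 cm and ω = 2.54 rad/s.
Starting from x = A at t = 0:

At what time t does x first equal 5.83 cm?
cos(ωt) = x/A = 5.83/12.0 = 0.4858
ωt = arccos(0.4858) = 1.063 rad
t = 1.063/2.54 = 0.4187 s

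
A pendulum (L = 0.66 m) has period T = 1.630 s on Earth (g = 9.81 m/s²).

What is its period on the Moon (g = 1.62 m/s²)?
T = 2π√(L/g), so T_moon/T_earth = √(g_earth/g_moon)
T_moon = 2π√(0.66/1.62) = 4.01 s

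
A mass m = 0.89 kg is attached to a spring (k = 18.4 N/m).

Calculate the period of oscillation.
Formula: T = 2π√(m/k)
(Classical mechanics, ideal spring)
T = 2π√(m/k) = 2π√(0.89/18.4) = 1.382 s; f = 1/T = 0.7237 Hz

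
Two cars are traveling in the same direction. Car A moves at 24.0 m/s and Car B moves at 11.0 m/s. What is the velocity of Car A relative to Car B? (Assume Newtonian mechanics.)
v_rel = v_A - v_B = 24.0 - 11.0 = 13.0 m/s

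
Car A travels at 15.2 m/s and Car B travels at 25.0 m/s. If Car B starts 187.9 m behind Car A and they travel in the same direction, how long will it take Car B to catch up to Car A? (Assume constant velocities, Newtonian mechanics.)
Relative speed: v_rel = 25.0 - 15.2 = 9.8 m/s
Time to catch: t = d₀/v_rel = 187.9/9.8 = 19.17 s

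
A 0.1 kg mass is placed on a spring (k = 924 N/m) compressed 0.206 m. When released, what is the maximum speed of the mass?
½kx² = ½mv² → v = x√(k/m) = 0.206×√(924/0.1) = 19.8 m/s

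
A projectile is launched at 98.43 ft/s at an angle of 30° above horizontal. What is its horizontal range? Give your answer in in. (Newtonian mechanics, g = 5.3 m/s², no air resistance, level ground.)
R = v₀² sin(2θ) / g (with unit conversion) = 5790.0 in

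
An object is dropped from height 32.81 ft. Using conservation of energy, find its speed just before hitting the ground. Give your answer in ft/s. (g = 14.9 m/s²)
mgh = ½mv² → v = √(2gh) = √(2×14.9×10) = 17.26 m/s = 56.64 ft/s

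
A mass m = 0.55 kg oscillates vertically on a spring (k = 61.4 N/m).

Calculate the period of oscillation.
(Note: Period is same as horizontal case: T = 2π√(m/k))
T = 2π√(m/k) = 2π√(0.55/61.4) = 0.5947 s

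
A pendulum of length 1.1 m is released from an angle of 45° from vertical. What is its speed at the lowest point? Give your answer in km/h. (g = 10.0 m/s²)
h = L(1 − cosθ) = 1.1×(1 − cos45°) = 0.3222 m
v = √(2gh) = √(2×10.0×0.3222) = 2.538 m/s = 9.138 km/h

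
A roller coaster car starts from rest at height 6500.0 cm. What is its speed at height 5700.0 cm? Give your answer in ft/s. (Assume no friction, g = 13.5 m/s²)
mgh₁ = ½mv₂² + mgh₂ → v₂ = √(2g(h₁−h₂)) = √(2×13.5×(65−57)) = 14.7 m/s = 48.22 ft/s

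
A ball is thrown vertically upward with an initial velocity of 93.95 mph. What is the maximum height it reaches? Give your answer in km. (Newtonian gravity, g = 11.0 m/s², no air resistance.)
h_max = v₀²/(2g) (with unit conversion) = 0.08018 km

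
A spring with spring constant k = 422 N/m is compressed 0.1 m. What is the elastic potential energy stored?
PE = ½kx² = ½×422×0.1² = 2.11 J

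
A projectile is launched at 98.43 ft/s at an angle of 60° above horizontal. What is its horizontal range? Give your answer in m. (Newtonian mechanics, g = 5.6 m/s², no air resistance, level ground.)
R = v₀² sin(2θ) / g (with unit conversion) = 139.2 m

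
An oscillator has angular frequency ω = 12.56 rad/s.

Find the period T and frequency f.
T = 2π/ω = 2π/12.56 = 0.5003 s; f = ω/2π = 1.999 Hz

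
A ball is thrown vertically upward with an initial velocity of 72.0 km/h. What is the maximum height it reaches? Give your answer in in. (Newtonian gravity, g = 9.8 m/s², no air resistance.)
h_max = v₀²/(2g) (with unit conversion) = 803.5 in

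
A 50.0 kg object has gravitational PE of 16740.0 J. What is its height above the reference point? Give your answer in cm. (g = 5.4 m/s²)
PE = mgh → h = PE/(mg) = 1.674e+04 J / (50 kg × 5.4 m/s²) = 62 m = 6200.0 cm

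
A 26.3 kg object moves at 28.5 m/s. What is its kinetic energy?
KE = ½mv² = ½×26.3×28.5² = 10681.09 J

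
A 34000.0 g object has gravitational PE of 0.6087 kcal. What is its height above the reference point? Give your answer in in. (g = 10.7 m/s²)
PE = mgh → h = PE/(mg) = 2547 J / (34 kg × 10.7 m/s²) = 7.001 m = 275.6 in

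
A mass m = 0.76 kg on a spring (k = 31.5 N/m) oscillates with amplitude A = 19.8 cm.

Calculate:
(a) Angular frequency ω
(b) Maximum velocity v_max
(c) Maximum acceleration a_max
ω = √(k/m) = √(31.5/0.76) = 6.438 rad/s
v_max = ωA = 6.438×0.198 = 1.275 m/s
a_max = ω²A = 6.438²×0.198 = 8.207 m/s²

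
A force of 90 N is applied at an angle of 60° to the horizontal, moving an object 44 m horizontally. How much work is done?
W = Fd cosθ = 90×44×cos(60°) = 1980.0 J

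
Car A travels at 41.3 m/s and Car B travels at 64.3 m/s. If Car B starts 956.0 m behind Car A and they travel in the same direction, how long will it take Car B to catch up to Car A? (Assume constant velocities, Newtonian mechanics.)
Relative speed: v_rel = 64.3 - 41.3 = 23 m/s
Time to catch: t = d₀/v_rel = 956.0/23 = 41.57 s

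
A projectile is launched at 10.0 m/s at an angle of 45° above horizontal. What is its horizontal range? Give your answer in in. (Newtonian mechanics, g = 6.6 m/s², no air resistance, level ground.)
R = v₀² sin(2θ) / g (with unit conversion) = 596.5 in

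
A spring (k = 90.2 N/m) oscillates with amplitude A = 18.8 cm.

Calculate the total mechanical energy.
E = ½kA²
E = ½kA² = ½×90.2×(0.188)² = 1.594 J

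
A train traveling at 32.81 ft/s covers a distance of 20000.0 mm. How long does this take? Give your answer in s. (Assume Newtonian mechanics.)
t = d/v (with unit conversion) = 2.0 s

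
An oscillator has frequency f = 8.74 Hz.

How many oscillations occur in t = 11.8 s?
n = f×t = 8.74×11.8 = 103.1 oscillations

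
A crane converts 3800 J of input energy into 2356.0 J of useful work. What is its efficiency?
η = W_out/W_in = 2356.0/3800 = 0.62 = 62.0%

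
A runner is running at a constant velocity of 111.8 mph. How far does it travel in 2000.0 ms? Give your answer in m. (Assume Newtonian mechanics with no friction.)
d = vt (with unit conversion) = 99.96 m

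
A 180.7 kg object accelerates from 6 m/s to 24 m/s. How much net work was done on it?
W_net = ΔKE = ½m(v₂² − v₁²) = ½×180.7×(24² − 6²) = 48789.0 J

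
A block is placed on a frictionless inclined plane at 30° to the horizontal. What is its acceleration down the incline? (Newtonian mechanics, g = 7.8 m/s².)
a = g sin(θ) = 7.8 × sin(30°) = 7.8 × 0.5 = 3.9 m/s²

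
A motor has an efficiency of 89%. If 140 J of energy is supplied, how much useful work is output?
W_out = η × W_in = 0.89 × 140 = 124.6 J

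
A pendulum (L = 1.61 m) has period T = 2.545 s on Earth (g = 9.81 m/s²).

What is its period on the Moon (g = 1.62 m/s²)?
T = 2π√(L/g), so T_moon/T_earth = √(g_earth/g_moon)
T_moon = 2π√(1.61/1.62) = 6.264 s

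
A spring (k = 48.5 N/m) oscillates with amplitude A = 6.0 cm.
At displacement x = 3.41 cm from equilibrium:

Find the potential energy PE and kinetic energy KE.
E_total = ½kA² = ½×48.5×(0.06)² = 0.0873 J
PE = ½kx² = ½×48.5×(0.0341)² = 0.0282 J
KE = E_total − PE = 0.0591 J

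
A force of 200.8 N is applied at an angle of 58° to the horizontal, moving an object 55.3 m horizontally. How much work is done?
W = Fd cosθ = 200.8×55.3×cos(58°) = 5884.4 J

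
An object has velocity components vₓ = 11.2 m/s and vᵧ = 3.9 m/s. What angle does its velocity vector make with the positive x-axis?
θ = arctan(vᵧ/vₓ) = arctan(3.9/11.2) = 19.2°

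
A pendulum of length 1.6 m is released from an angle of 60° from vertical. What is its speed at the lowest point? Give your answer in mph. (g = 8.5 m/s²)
h = L(1 − cosθ) = 1.6×(1 − cos60°) = 0.8 m
v = √(2gh) = √(2×8.5×0.8) = 3.688 m/s = 8.249 mph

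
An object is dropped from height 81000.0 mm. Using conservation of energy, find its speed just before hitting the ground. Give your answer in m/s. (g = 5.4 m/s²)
mgh = ½mv² → v = √(2gh) = √(2×5.4×81) = 29.58 m/s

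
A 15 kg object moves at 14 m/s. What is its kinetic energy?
KE = ½mv² = ½×15×14² = 1470.0 J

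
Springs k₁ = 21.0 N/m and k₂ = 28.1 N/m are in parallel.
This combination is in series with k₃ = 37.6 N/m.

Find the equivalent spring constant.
k₁₂ = k₁ + k₂ = 49.1 N/m (parallel)
1/k_eq = 1/k₁₂ + 1/k₃ → k_eq = 21.29 N/m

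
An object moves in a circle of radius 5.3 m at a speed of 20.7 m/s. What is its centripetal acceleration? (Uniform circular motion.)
a_c = v²/r = 20.7²/5.3 = 428.49/5.3 = 80.85 m/s²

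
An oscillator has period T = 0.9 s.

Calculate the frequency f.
f = 1/T = 1/0.9 = 1.111 Hz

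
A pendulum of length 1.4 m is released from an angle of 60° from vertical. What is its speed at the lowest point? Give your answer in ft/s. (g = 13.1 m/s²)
h = L(1 − cosθ) = 1.4×(1 − cos60°) = 0.7 m
v = √(2gh) = √(2×13.1×0.7) = 4.283 m/s = 14.05 ft/s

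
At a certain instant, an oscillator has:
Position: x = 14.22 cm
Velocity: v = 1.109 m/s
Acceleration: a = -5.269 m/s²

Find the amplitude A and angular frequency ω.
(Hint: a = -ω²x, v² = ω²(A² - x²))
a = −ω²x → ω = √(|a|/x) = √(5.269/0.1422) = 6.087 rad/s
v² = ω²(A² − x²) → A = √(x² + v²/ω²) = √(0.1422² + 1.109²/6.087²) = 0.2311 m = 23.11 cm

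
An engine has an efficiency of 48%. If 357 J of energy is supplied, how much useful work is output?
W_out = η × W_in = 0.48 × 357 = 171.36 J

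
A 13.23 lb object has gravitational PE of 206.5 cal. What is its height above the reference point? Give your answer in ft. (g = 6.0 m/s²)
PE = mgh → h = PE/(mg) = 864 J / (6.001 kg × 6.0 m/s²) = 24 m = 78.73 ft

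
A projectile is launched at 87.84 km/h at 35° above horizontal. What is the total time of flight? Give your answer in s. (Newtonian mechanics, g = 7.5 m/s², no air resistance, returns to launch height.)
T = 2v₀sin(θ)/g (with unit conversion) = 3.732 s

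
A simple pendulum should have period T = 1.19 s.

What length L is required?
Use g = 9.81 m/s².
T = 2π√(L/g) → L = g(T/2π)² = 9.81×(1.19/2π)² = 0.3519 m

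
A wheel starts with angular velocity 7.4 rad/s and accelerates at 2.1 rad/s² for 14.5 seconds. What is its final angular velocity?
ω = ω₀ + αt = 7.4 + 2.1 × 14.5 = 37.85 rad/s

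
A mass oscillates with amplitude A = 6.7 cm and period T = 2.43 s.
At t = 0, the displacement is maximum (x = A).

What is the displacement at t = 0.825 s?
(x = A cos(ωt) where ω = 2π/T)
ω = 2π/T = 2π/2.43 = 2.586 rad/s
x = A cos(ωt) = 6.7×cos(2.586×0.825) = -3.572 cm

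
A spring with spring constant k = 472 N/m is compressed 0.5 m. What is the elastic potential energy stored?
PE = ½kx² = ½×472×0.5² = 59.0 J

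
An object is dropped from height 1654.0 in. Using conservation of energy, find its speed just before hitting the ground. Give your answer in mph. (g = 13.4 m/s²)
mgh = ½mv² → v = √(2gh) = √(2×13.4×42.01) = 33.55 m/s = 75.06 mph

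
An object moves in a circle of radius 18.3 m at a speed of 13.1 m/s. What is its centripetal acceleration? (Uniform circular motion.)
a_c = v²/r = 13.1²/18.3 = 171.61/18.3 = 9.38 m/s²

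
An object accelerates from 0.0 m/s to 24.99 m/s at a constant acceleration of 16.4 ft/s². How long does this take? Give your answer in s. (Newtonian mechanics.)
t = (v - v₀)/a (with unit conversion) = 4.999 s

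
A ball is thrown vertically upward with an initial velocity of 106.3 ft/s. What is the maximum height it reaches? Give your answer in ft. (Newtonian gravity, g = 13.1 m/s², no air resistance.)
h_max = v₀²/(2g) (with unit conversion) = 131.5 ft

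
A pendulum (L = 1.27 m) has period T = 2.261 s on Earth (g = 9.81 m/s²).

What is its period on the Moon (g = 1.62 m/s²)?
T = 2π√(L/g), so T_moon/T_earth = √(g_earth/g_moon)
T_moon = 2π√(1.27/1.62) = 5.563 s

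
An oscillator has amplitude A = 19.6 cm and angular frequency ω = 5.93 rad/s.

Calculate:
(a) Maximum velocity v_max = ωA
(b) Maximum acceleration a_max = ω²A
v_max = ωA = 5.93×0.196 = 1.162 m/s
a_max = ω²A = 5.93²×0.196 = 6.892 m/s²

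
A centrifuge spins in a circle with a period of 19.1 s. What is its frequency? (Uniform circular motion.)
f = 1/T = 1/19.1 = 0.0524 Hz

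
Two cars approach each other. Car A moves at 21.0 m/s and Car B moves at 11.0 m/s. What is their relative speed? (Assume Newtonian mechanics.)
v_rel = v_A + v_B = 21.0 + 11.0 = 32.0 m/s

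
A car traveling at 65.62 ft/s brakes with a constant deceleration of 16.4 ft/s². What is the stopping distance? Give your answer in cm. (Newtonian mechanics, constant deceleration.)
d = v₀² / (2a) (with unit conversion) = 4001.0 cm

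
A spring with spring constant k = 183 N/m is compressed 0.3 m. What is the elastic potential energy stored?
PE = ½kx² = ½×183×0.3² = 8.235 J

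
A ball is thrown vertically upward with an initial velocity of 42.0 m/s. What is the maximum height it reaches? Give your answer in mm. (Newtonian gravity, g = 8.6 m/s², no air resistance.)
h_max = v₀²/(2g) (with unit conversion) = 102600.0 mm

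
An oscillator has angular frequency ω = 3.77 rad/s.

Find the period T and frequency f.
T = 2π/ω = 2π/3.77 = 1.667 s; f = ω/2π = 0.6 Hz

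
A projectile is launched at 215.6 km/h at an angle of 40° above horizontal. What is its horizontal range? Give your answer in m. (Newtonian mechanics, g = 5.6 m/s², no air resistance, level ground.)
R = v₀² sin(2θ) / g (with unit conversion) = 630.7 m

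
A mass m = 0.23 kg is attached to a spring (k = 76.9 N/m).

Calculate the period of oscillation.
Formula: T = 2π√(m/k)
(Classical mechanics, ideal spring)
T = 2π√(m/k) = 2π√(0.23/76.9) = 0.3436 s; f = 1/T = 2.91 Hz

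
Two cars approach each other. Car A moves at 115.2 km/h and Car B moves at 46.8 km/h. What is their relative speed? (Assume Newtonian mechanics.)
v_rel = v_A + v_B = 115.2 + 46.8 = 162.0 km/h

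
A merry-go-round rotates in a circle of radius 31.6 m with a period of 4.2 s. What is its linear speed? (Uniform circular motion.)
v = 2πr/T = 2π×31.6/4.2 = 47.27 m/s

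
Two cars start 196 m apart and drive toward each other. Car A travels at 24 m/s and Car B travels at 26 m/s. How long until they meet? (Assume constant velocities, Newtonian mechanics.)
Combined speed: v_combined = 24 + 26 = 50 m/s
Time to meet: t = d/50 = 196/50 = 3.92 s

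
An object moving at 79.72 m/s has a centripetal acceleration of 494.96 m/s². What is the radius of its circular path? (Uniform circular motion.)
r = v²/a_c = 79.72²/494.96 = 12.84 m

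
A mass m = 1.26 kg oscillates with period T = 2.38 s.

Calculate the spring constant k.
T = 2π√(m/k) → k = m(2π/T)² = 1.26×(2π/2.38)² = 8.782 N/m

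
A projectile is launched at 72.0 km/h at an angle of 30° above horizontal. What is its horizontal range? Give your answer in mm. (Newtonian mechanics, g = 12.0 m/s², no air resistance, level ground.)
R = v₀² sin(2θ) / g (with unit conversion) = 28870.0 mm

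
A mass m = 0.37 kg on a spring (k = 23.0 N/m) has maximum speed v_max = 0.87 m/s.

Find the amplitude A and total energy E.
½mv²_max = ½kA² → A = v_max√(m/k) = 0.87×√(0.37/23.0) = 0.1103 m = 11.03 cm
E = ½mv²_max = ½×0.37×0.87² = 0.14 J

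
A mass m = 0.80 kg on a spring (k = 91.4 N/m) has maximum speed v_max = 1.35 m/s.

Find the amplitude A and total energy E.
½mv²_max = ½kA² → A = v_max√(m/k) = 1.35×√(0.8/91.4) = 0.1263 m = 12.63 cm
E = ½mv²_max = ½×0.8×1.35² = 0.729 J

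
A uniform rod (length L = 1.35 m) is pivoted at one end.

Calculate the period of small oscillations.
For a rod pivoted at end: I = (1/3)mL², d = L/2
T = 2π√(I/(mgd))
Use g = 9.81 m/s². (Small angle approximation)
I/m = (1/3)L² = 0.6075 m²; d = L/2 = 0.675 m
T = 2π√(I/(mgd)) = 2π√(0.6075/(9.81×0.675)) = 1.903 s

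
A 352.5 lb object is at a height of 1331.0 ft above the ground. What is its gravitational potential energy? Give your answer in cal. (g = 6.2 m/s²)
PE = mgh = 159.9 kg × 6.2 m/s² × 405.7 m = 4.022e+05 J = 96120.0 cal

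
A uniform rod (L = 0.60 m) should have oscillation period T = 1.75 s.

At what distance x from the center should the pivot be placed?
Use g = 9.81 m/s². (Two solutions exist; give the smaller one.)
T = 2π√((L²/12 + x²)/(gx)). Let c = T²g/(4π²) = 0.761.
x² − cx + L²/12 = 0 → x = (c − √(c² − L²/3))/2 = 0.04171 m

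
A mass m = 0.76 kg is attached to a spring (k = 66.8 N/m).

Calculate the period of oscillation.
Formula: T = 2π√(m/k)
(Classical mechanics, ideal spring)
T = 2π√(m/k) = 2π√(0.76/66.8) = 0.6702 s; f = 1/T = 1.492 Hz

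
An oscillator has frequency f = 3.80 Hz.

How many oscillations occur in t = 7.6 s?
n = f×t = 3.8×7.6 = 28.88 oscillations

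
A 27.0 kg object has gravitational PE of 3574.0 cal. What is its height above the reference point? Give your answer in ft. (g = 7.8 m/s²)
PE = mgh → h = PE/(mg) = 1.495e+04 J / (27 kg × 7.8 m/s²) = 71 m = 233.0 ft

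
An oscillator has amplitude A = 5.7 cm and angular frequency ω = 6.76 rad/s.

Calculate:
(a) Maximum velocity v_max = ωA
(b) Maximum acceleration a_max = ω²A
v_max = ωA = 6.76×0.057 = 0.3853 m/s
a_max = ω²A = 6.76²×0.057 = 2.605 m/s²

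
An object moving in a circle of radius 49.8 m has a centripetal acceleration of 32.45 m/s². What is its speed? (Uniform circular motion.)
v = √(a_c × r) = √(32.45 × 49.8) = 40.2 m/s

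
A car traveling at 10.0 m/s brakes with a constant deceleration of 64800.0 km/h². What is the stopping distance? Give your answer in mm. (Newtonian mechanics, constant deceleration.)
d = v₀² / (2a) (with unit conversion) = 10000.0 mm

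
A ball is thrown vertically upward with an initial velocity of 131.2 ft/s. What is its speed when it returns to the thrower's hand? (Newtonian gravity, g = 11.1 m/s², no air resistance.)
By conservation of energy, the ball returns at the same speed = 131.2 ft/s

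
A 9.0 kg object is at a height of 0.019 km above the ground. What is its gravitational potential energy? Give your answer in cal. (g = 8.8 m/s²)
PE = mgh = 9 kg × 8.8 m/s² × 19 m = 1505 J = 359.7 cal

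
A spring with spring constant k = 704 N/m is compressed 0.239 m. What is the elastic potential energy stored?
PE = ½kx² = ½×704×0.239² = 20.11 J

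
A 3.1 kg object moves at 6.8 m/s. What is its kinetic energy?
KE = ½mv² = ½×3.1×6.8² = 71.672 J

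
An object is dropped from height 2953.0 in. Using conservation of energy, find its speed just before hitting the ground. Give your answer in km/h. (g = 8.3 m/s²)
mgh = ½mv² → v = √(2gh) = √(2×8.3×75.01) = 35.29 m/s = 127.0 km/h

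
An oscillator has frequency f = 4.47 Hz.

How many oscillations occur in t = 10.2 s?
n = f×t = 4.47×10.2 = 45.59 oscillations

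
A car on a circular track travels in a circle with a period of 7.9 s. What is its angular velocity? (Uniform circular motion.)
ω = 2π/T = 2π/7.9 = 0.7953 rad/s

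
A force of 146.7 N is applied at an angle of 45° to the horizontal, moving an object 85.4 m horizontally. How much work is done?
W = Fd cosθ = 146.7×85.4×cos(45°) = 8858.8 J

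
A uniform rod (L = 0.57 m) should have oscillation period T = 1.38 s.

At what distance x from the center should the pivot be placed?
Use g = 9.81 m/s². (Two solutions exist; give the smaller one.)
T = 2π√((L²/12 + x²)/(gx)). Let c = T²g/(4π²) = 0.4732.
x² − cx + L²/12 = 0 → x = (c − √(c² − L²/3))/2 = 0.06658 m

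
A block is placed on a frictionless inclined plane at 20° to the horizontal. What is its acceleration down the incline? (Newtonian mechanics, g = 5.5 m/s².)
a = g sin(θ) = 5.5 × sin(20°) = 5.5 × 0.342 = 1.88 m/s²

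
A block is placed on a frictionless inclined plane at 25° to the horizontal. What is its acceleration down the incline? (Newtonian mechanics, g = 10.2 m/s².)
a = g sin(θ) = 10.2 × sin(25°) = 10.2 × 0.4226 = 4.31 m/s²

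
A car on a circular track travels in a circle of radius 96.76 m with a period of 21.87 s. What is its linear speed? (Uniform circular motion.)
v = 2πr/T = 2π×96.76/21.87 = 27.8 m/s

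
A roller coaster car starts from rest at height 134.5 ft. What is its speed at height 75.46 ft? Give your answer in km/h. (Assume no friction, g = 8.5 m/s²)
mgh₁ = ½mv₂² + mgh₂ → v₂ = √(2g(h₁−h₂)) = √(2×8.5×(41−23)) = 17.49 m/s = 62.97 km/h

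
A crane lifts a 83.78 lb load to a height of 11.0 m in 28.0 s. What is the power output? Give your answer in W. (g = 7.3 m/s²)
W = mgh = 38×7.3×11 = 3052 J
P = W/t = 3052/28 = 109 W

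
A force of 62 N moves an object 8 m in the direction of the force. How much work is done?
W = Fd = 62×8 = 496.0 J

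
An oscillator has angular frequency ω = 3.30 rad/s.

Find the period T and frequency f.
T = 2π/ω = 2π/3.3 = 1.904 s; f = ω/2π = 0.5252 Hz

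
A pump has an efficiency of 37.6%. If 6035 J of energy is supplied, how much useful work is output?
W_out = η × W_in = 0.376 × 6035 = 2269.2 J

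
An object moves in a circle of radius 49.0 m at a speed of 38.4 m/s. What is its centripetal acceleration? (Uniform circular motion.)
a_c = v²/r = 38.4²/49.0 = 1474.56/49.0 = 30.09 m/s²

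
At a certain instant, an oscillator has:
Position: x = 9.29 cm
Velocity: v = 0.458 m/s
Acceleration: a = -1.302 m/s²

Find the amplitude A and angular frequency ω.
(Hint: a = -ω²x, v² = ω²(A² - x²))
a = −ω²x → ω = √(|a|/x) = √(1.302/0.0929) = 3.744 rad/s
v² = ω²(A² − x²) → A = √(x² + v²/ω²) = √(0.0929² + 0.458²/3.744²) = 0.1536 m = 15.36 cm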